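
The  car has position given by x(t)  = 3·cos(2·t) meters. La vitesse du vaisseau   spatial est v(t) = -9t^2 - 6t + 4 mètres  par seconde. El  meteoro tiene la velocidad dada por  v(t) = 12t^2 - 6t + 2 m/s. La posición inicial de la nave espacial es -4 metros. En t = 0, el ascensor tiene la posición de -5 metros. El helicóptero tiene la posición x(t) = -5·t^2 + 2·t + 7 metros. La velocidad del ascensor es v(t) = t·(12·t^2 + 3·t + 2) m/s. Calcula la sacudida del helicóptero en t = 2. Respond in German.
Um dies zu lösen, müssen wir 3 Ableitungen unserer Gleichung für die Position x(t) = -5·t^2 + 2·t + 7 nehmen. Mit d/dt von x(t) finden wir v(t) = 2 - 10·t. Mit d/dt von v(t) finden wir a(t) = -10. Die Ableitung von der Beschleunigung ergibt den Ruck: j(t) = 0. Wir haben den Ruck j(t) = 0. Durch Einsetzen von t = 2: j(2) = 0.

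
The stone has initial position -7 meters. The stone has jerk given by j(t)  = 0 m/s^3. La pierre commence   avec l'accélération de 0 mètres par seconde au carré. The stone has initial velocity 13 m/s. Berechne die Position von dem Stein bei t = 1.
Um dies zu lösen, müssen wir 3 Integrale unserer Gleichung für den Ruck j(t) = 0 finden. Das Integral von dem Ruck, mit a(0) = 0, ergibt die Beschleunigung: a(t) = 0. Die Stammfunktion von der Beschleunigung, mit v(0) = 13, ergibt die Geschwindigkeit: v(t) = 13. Durch Integration von der Geschwindigkeit und Verwendung der Anfangsbedingung x(0) = -7, erhalten wir x(t) = 13·t - 7. Aus der Gleichung für die Position x(t) = 13·t - 7, setzen wir t = 1 ein und erhalten x = 6.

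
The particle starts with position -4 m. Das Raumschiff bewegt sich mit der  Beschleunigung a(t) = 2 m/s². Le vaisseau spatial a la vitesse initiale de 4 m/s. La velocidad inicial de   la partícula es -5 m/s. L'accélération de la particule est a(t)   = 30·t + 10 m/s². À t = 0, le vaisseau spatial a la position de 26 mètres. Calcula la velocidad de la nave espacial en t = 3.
Para resolver esto, necesitamos tomar 1 antiderivada de nuestra ecuación de la aceleración a(t) = 2. Tomando ∫a(t)dt y aplicando v(0) = 4, encontramos v(t) = 2·t + 4. Tenemos la velocidad v(t) = 2·t + 4. Sustituyendo t = 3: v(3) = 10.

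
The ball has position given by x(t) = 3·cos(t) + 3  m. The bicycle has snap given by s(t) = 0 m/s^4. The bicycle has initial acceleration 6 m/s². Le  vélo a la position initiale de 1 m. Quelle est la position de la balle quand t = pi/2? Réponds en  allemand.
Wir haben die Position x(t) = 3·cos(t) + 3. Durch Einsetzen von t = pi/2: x(pi/2) = 3.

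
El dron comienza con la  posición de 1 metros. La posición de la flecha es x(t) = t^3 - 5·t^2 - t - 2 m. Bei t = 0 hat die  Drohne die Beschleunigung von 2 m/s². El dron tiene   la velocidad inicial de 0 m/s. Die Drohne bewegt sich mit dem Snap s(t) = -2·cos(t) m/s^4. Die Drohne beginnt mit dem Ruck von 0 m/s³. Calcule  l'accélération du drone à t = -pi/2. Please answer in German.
Wir müssen unsere Gleichung für den Snap s(t) = -2·cos(t) 2-mal integrieren. Durch Integration von dem Snap und Verwendung der Anfangsbedingung j(0) = 0, erhalten wir j(t) = -2·sin(t). Das Integral von dem Ruck, mit a(0) = 2, ergibt die Beschleunigung: a(t) = 2·cos(t). Mit a(t) = 2·cos(t) und Einsetzen von t = -pi/2, finden wir a = 0.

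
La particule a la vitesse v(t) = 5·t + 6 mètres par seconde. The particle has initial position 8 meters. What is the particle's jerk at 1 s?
We must differentiate our velocity equation v(t) = 5·t + 6 2 times. The derivative of velocity gives acceleration: a(t) = 5. The derivative of acceleration gives jerk: j(t) = 0. Using j(t) = 0 and substituting t = 1, we find j = 0.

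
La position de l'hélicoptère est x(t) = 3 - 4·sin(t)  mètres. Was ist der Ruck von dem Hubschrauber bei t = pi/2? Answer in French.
Pour résoudre ceci, nous devons prendre 3 dérivées de notre équation de la position x(t) = 3 - 4·sin(t). La dérivée de la position donne la vitesse: v(t) = -4·cos(t). La dérivée de la vitesse donne l'accélération: a(t) = 4·sin(t). La dérivée de l'accélération donne le jerk: j(t) = 4·cos(t). Nous avons le jerk j(t) = 4·cos(t). En substituant t = pi/2: j(pi/2) = 0.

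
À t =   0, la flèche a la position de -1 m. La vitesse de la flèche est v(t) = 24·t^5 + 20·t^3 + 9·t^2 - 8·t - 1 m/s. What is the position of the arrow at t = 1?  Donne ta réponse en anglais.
To solve this, we need to take 1 antiderivative of our velocity equation v(t) = 24·t^5 + 20·t^3 + 9·t^2 - 8·t - 1. Finding the antiderivative of v(t) and using x(0) = -1: x(t) = 4·t^6 + 5·t^4 + 3·t^3 - 4·t^2 - t - 1. From the given position equation x(t) = 4·t^6 + 5·t^4 + 3·t^3 - 4·t^2 - t - 1, we substitute t = 1 to get x = 6.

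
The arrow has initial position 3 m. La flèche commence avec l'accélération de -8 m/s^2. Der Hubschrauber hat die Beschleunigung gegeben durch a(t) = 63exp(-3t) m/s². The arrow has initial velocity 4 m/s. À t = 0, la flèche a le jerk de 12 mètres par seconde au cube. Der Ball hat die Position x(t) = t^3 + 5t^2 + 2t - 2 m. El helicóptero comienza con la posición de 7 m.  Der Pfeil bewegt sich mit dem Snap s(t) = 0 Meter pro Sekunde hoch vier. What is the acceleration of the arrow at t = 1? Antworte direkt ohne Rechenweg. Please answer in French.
La réponse est 4.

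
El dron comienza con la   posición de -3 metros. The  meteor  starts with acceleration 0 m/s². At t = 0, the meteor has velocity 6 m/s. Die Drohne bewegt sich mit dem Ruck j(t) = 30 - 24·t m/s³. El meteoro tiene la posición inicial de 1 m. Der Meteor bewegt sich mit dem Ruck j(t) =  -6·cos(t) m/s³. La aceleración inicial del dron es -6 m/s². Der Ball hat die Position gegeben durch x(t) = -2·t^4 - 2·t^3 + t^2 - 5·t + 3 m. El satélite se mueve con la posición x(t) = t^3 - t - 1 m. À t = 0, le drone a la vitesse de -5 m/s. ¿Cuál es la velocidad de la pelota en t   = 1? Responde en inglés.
To solve this, we need to take 1 derivative of our position equation x(t) = -2·t^4 - 2·t^3 + t^2 - 5·t + 3. Differentiating position, we get velocity: v(t) = -8·t^3 - 6·t^2 + 2·t - 5. From the given velocity equation v(t) = -8·t^3 - 6·t^2 + 2·t - 5, we substitute t = 1 to get v = -17.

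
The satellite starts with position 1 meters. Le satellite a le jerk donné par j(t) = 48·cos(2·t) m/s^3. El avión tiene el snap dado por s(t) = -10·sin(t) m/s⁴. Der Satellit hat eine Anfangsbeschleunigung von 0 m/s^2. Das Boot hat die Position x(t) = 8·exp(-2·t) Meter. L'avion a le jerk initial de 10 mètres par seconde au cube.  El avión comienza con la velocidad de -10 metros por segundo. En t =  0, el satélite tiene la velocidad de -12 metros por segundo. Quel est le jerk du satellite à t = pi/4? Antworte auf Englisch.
We have jerk j(t) = 48·cos(2·t). Substituting t = pi/4: j(pi/4) = 0.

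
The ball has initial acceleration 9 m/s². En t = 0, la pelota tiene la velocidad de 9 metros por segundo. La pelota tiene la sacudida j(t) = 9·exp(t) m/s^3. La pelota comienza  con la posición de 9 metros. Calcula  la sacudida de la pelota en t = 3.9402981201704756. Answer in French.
De l'équation du jerk j(t) = 9·exp(t), nous substituons t = 3.9402981201704756 pour obtenir j = 462.905392570828.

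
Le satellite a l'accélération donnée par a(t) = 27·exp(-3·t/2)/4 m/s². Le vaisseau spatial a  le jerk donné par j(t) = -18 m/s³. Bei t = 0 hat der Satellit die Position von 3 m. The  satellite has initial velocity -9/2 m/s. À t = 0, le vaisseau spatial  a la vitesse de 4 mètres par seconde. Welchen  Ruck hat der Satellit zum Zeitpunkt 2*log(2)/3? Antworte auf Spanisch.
Debemos derivar nuestra ecuación de la aceleración a(t) = 27·exp(-3·t/2)/4 1 vez. Tomando d/dt de a(t), encontramos j(t) = -81·exp(-3·t/2)/8. De la ecuación de la sacudida j(t) = -81·exp(-3·t/2)/8, sustituimos t = 2*log(2)/3 para obtener j = -81/16.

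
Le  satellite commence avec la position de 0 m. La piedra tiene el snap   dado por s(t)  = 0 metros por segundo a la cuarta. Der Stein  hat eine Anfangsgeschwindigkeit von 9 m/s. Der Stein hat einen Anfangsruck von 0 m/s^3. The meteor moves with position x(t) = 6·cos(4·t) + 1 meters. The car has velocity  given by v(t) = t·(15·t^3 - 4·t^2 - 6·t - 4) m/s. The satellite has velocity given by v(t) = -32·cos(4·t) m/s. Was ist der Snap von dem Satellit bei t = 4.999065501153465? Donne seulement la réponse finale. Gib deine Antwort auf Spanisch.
En t = 4.999065501153465, s = -1866.57478104966.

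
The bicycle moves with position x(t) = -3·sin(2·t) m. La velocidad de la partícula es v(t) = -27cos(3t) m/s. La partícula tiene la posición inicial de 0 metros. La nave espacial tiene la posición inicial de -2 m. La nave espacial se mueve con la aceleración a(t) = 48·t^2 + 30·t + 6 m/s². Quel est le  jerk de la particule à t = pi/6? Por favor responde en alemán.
Ausgehend von der Geschwindigkeit v(t) = -27·cos(3·t), nehmen wir 2 Ableitungen. Mit d/dt von v(t) finden wir a(t) = 81·sin(3·t). Mit d/dt von a(t) finden wir j(t) = 243·cos(3·t). Wir haben den Ruck j(t) = 243·cos(3·t). Durch Einsetzen von t = pi/6: j(pi/6) = 0.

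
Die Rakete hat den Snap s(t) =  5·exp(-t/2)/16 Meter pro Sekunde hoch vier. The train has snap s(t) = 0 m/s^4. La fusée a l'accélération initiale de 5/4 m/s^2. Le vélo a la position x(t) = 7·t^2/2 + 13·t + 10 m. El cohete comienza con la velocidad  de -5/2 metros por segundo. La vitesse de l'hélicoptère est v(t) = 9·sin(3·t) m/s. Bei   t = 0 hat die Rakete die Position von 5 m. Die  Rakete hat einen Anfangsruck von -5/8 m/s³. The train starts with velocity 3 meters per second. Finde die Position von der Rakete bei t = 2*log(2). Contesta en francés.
Nous devons intégrer notre équation du snap s(t) = 5·exp(-t/2)/16 4 fois. En prenant ∫s(t)dt et en appliquant j(0) = -5/8, nous trouvons j(t) = -5·exp(-t/2)/8. La primitive du jerk est l'accélération. En utilisant a(0) = 5/4, nous obtenons a(t) = 5·exp(-t/2)/4. En prenant ∫a(t)dt et en appliquant v(0) = -5/2, nous trouvons v(t) = -5·exp(-t/2)/2. En intégrant la vitesse et en utilisant la condition initiale x(0) = 5, nous obtenons x(t) = 5·exp(-t/2). En utilisant x(t) = 5·exp(-t/2) et en substituant t = 2*log(2), nous trouvons x = 5/2.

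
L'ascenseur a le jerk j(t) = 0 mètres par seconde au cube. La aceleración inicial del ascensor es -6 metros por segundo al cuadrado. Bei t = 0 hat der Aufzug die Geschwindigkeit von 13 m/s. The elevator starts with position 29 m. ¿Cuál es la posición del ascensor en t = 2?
Para resolver esto, necesitamos tomar 3 antiderivadas de nuestra ecuación de la sacudida j(t) = 0. Tomando ∫j(t)dt y aplicando a(0) = -6, encontramos a(t) = -6. Integrando la aceleración y usando la condición inicial v(0) = 13, obtenemos v(t) = 13 - 6·t. La antiderivada de la velocidad, con x(0) = 29, da la posición: x(t) = -3·t^2 + 13·t + 29. Tenemos la posición x(t) = -3·t^2 + 13·t + 29. Sustituyendo t = 2: x(2) = 43.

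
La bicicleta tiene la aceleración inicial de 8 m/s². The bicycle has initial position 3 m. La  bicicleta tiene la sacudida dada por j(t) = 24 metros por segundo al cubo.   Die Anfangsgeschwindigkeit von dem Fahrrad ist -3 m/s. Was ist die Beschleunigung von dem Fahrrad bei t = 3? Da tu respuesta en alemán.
Ausgehend von dem Ruck j(t) = 24, nehmen wir 1 Integral. Die Stammfunktion von dem Ruck, mit a(0) = 8, ergibt die Beschleunigung: a(t) = 24·t + 8. Aus der Gleichung für die Beschleunigung a(t) = 24·t + 8, setzen wir t = 3 ein und erhalten a = 80.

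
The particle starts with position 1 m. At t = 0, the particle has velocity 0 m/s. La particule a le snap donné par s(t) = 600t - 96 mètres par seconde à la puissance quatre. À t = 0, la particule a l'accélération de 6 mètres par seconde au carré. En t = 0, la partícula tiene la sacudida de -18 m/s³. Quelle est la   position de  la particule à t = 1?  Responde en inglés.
We need to integrate our snap equation s(t) = 600·t - 96 4 times. Finding the integral of s(t) and using j(0) = -18: j(t) = 300·t^2 - 96·t - 18. Finding the antiderivative of j(t) and using a(0) = 6: a(t) = 100·t^3 - 48·t^2 - 18·t + 6. The antiderivative of acceleration is velocity. Using v(0) = 0, we get v(t) = t·(25·t^3 - 16·t^2 - 9·t + 6). The integral of velocity, with x(0) = 1, gives position: x(t) = 5·t^5 - 4·t^4 - 3·t^3 + 3·t^2 + 1. We have position x(t) = 5·t^5 - 4·t^4 - 3·t^3 + 3·t^2 + 1. Substituting t = 1: x(1) = 2.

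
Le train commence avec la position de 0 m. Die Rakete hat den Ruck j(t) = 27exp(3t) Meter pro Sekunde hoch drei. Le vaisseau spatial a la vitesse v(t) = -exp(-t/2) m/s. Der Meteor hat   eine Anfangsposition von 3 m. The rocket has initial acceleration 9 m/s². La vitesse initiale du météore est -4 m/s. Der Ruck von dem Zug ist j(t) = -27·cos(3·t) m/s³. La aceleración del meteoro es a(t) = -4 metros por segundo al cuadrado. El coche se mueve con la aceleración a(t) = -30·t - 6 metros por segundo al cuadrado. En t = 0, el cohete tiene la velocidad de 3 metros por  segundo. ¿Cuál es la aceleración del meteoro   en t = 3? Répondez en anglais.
Using a(t) = -4 and substituting t = 3, we find a = -4.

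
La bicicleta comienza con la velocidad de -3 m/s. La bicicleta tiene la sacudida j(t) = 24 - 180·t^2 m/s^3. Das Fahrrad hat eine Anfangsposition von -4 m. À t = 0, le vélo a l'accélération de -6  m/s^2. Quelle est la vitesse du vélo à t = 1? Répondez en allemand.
Wir müssen unsere Gleichung für den Ruck j(t) = 24 - 180·t^2 2-mal integrieren. Die Stammfunktion von dem Ruck ist die Beschleunigung. Mit a(0) = -6 erhalten wir a(t) = -60·t^3 + 24·t - 6. Die Stammfunktion von der Beschleunigung ist die Geschwindigkeit. Mit v(0) = -3 erhalten wir v(t) = -15·t^4 + 12·t^2 - 6·t - 3. Mit v(t) = -15·t^4 + 12·t^2 - 6·t - 3 und Einsetzen von t = 1, finden wir v = -12.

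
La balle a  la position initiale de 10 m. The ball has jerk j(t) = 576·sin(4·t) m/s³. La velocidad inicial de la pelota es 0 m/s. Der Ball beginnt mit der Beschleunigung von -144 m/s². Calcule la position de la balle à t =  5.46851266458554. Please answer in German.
Wir müssen die Stammfunktion unserer Gleichung für den Ruck j(t) = 576·sin(4·t) 3-mal finden. Durch Integration von dem Ruck und Verwendung der Anfangsbedingung a(0) = -144, erhalten wir a(t) = -144·cos(4·t). Das Integral von der Beschleunigung, mit v(0) = 0, ergibt die Geschwindigkeit: v(t) = -36·sin(4·t). Das Integral von der Geschwindigkeit, mit x(0) = 10, ergibt die Position: x(t) = 9·cos(4·t) + 1. Aus der Gleichung für die Position x(t) = 9·cos(4·t) + 1, setzen wir t = 5.46851266458554 ein und erhalten x = -7.93836682456432.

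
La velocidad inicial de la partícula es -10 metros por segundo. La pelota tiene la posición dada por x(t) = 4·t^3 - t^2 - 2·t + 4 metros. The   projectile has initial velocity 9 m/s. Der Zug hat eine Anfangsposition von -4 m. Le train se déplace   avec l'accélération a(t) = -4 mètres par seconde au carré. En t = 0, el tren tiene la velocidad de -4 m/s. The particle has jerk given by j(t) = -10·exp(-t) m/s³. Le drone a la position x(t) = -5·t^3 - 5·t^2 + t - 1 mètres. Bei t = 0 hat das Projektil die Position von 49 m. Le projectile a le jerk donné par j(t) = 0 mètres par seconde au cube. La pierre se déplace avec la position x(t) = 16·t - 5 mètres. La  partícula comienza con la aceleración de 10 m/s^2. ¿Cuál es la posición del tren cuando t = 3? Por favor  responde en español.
Debemos encontrar la antiderivada de nuestra ecuación de la aceleración a(t) = -4 2 veces. La integral de la aceleración es la velocidad. Usando v(0) = -4, obtenemos v(t) = -4·t - 4. Integrando la velocidad y usando la condición inicial x(0) = -4, obtenemos x(t) = -2·t^2 - 4·t - 4. De la ecuación de la posición x(t) = -2·t^2 - 4·t - 4, sustituimos t = 3 para obtener x = -34.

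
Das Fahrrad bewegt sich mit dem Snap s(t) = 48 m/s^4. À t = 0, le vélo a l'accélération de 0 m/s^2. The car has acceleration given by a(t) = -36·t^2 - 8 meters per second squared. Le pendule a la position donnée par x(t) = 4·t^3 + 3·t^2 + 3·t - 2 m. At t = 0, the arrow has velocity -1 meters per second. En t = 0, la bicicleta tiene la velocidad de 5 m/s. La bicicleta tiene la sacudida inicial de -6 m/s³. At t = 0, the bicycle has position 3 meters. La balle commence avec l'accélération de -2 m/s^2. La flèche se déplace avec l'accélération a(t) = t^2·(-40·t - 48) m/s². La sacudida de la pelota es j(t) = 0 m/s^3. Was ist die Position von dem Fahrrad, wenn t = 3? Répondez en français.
Pour résoudre ceci, nous devons prendre 4 primitives de notre équation du snap s(t) = 48. L'intégrale du snap est le jerk. En utilisant j(0) = -6, nous obtenons j(t) = 48·t - 6. La primitive du jerk est l'accélération. En utilisant a(0) = 0, nous obtenons a(t) = 6·t·(4·t - 1). La primitive de l'accélération, avec v(0) = 5, donne la vitesse: v(t) = 8·t^3 - 3·t^2 + 5. La primitive de la vitesse est la position. En utilisant x(0) = 3, nous obtenons x(t) = 2·t^4 - t^3 + 5·t + 3. En utilisant x(t) = 2·t^4 - t^3 + 5·t + 3 et en substituant t = 3, nous trouvons x = 153.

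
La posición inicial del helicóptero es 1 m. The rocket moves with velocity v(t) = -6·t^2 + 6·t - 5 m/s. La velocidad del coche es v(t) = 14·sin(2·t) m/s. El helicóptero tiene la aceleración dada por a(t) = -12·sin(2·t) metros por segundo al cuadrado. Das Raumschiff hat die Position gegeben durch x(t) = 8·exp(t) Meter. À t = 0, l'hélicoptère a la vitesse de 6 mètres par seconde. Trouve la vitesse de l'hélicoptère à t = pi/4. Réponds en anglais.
We must find the antiderivative of our acceleration equation a(t) = -12·sin(2·t) 1 time. Integrating acceleration and using the initial condition v(0) = 6, we get v(t) = 6·cos(2·t). We have velocity v(t) = 6·cos(2·t). Substituting t = pi/4: v(pi/4) = 0.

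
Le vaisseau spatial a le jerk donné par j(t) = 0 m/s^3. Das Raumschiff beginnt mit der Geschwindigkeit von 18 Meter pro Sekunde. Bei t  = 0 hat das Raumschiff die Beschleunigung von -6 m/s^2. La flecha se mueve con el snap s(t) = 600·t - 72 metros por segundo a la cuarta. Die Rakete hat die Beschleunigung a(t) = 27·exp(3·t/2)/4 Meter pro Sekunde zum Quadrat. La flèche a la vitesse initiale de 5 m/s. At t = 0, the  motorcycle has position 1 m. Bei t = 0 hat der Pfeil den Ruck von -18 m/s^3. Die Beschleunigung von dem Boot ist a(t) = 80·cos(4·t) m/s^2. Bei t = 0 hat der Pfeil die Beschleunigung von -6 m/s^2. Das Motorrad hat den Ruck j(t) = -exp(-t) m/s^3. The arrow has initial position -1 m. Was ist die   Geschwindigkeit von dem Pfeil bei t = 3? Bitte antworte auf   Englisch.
To find the answer, we compute 3 antiderivatives of s(t) = 600·t - 72. Integrating snap and using the initial condition j(0) = -18, we get j(t) = 300·t^2 - 72·t - 18. The antiderivative of jerk, with a(0) = -6, gives acceleration: a(t) = 100·t^3 - 36·t^2 - 18·t - 6. The antiderivative of acceleration, with v(0) = 5, gives velocity: v(t) = 25·t^4 - 12·t^3 - 9·t^2 - 6·t + 5. Using v(t) = 25·t^4 - 12·t^3 - 9·t^2 - 6·t + 5 and substituting t = 3, we find v = 1607.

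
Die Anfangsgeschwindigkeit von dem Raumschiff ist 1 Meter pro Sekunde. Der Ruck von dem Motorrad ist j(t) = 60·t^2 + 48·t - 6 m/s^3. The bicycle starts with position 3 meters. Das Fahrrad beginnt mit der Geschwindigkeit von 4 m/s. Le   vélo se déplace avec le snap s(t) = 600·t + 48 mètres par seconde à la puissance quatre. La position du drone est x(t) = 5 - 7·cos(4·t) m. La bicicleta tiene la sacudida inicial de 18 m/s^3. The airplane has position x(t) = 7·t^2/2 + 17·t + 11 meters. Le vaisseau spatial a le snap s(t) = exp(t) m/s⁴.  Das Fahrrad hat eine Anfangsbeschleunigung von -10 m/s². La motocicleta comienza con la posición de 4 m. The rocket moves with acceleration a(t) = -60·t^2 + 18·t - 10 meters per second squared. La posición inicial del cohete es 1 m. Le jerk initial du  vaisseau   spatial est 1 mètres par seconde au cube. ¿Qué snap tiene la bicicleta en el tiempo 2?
Usando s(t) = 600·t + 48 y sustituyendo t = 2, encontramos s = 1248.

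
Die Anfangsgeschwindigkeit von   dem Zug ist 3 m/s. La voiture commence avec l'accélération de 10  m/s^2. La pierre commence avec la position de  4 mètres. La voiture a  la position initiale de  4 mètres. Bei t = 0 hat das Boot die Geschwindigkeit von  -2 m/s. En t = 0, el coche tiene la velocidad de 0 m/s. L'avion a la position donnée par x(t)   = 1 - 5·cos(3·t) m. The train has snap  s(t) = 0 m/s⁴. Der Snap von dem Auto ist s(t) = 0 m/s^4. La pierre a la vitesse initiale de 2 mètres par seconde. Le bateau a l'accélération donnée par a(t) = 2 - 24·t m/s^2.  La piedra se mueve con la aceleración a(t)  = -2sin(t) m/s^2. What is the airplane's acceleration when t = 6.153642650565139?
Starting from position x(t) = 1 - 5·cos(3·t), we take 2 derivatives. Differentiating position, we get velocity: v(t) = 15·sin(3·t). The derivative of velocity gives acceleration: a(t) = 45·cos(3·t). From the given acceleration equation a(t) = 45·cos(3·t), we substitute t = 6.153642650565139 to get a = 41.6443418599174.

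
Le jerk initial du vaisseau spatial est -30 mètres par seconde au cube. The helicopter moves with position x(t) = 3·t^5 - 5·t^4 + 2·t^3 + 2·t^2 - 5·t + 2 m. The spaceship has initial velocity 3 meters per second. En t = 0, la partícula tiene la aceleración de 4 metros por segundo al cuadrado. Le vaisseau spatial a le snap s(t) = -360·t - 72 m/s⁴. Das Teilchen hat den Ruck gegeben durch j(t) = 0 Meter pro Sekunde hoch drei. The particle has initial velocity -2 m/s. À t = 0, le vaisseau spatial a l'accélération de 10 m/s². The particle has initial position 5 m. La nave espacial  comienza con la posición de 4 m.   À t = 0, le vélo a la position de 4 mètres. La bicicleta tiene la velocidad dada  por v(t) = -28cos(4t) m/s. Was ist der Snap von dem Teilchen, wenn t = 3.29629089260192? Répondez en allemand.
Wir müssen unsere Gleichung für den Ruck j(t) = 0 1-mal ableiten. Mit d/dt von j(t) finden wir s(t) = 0. Mit s(t) = 0 und Einsetzen von t = 3.29629089260192, finden wir s = 0.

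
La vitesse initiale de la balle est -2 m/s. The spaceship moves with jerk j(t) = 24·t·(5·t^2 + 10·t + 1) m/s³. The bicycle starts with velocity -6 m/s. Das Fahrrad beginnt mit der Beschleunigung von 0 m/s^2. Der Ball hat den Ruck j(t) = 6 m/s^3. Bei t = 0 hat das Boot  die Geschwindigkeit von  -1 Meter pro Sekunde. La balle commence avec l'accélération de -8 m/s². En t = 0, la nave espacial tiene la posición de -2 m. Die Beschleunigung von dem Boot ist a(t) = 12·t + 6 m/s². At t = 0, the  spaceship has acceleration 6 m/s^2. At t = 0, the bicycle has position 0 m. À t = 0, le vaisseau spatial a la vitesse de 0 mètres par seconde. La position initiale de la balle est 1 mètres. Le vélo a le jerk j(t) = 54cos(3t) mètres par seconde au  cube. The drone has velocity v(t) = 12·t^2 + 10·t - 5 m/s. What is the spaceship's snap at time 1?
Starting from jerk j(t) = 24·t·(5·t^2 + 10·t + 1), we take 1 derivative. The derivative of jerk gives snap: s(t) = 120·t^2 + 24·t·(10·t + 10) + 240·t + 24. Using s(t) = 120·t^2 + 24·t·(10·t + 10) + 240·t + 24 and substituting t = 1, we find s = 864.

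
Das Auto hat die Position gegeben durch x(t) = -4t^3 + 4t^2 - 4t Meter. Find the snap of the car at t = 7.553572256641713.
To solve this, we need to take 4 derivatives of our position equation x(t) = -4·t^3 + 4·t^2 - 4·t. Differentiating position, we get velocity: v(t) = -12·t^2 + 8·t - 4. Differentiating velocity, we get acceleration: a(t) = 8 - 24·t. The derivative of acceleration gives jerk: j(t) = -24. Taking d/dt of j(t), we find s(t) = 0. Using s(t) = 0 and substituting t = 7.553572256641713, we find s = 0.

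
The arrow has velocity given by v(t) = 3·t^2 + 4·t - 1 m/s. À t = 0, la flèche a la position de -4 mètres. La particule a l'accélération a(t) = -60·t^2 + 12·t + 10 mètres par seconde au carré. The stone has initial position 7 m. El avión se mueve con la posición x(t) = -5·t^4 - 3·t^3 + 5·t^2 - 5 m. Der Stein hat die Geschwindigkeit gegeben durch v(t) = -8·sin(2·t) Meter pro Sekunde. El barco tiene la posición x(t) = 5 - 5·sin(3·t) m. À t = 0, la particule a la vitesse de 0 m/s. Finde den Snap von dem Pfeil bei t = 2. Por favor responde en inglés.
Starting from velocity v(t) = 3·t^2 + 4·t - 1, we take 3 derivatives. The derivative of velocity gives acceleration: a(t) = 6·t + 4. Taking d/dt of a(t), we find j(t) = 6. Taking d/dt of j(t), we find s(t) = 0. Using s(t) = 0 and substituting t = 2, we find s = 0.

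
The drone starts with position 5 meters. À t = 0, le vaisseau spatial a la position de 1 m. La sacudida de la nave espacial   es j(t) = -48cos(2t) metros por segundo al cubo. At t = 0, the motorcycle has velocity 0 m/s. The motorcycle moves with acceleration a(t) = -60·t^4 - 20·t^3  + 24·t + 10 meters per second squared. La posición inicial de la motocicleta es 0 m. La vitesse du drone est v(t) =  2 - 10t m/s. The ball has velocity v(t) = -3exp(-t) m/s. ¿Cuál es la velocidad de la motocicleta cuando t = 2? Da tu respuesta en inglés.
We must find the antiderivative of our acceleration equation a(t) = -60·t^4 - 20·t^3 + 24·t + 10 1 time. Integrating acceleration and using the initial condition v(0) = 0, we get v(t) = t·(-12·t^4 - 5·t^3 + 12·t + 10). From the given velocity equation v(t) = t·(-12·t^4 - 5·t^3 + 12·t + 10), we substitute t = 2 to get v = -396.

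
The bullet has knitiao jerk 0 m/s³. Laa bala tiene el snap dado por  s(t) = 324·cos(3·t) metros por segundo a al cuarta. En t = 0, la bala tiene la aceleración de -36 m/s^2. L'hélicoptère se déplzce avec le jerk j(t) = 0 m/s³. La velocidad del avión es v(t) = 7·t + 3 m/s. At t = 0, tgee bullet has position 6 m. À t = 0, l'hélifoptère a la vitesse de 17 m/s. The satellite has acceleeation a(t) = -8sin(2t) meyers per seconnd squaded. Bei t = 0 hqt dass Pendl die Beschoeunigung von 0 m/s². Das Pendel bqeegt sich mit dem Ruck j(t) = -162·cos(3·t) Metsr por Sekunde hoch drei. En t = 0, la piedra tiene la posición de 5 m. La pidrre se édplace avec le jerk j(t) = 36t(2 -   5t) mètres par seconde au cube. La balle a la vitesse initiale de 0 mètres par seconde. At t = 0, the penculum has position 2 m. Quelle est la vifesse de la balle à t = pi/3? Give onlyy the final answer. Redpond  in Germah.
Die Geschwindigkeit bei t = pi/3 ist v = 0.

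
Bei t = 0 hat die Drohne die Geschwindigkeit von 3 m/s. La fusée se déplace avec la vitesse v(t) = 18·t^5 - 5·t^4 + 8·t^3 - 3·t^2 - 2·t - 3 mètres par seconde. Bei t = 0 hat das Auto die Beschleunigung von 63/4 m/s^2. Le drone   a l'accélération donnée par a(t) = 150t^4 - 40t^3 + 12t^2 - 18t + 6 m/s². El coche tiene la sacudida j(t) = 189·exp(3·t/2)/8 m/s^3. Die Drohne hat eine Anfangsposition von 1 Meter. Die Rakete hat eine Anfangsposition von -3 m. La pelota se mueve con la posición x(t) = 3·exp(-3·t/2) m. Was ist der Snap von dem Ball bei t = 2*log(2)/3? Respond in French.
Pour résoudre ceci, nous devons prendre 4 dérivées de notre équation de la position x(t) = 3·exp(-3·t/2). En dérivant la position, nous obtenons la vitesse: v(t) = -9·exp(-3·t/2)/2. En dérivant la vitesse, nous obtenons l'accélération: a(t) = 27·exp(-3·t/2)/4. En dérivant l'accélération, nous obtenons le jerk: j(t) = -81·exp(-3·t/2)/8. En prenant d/dt de j(t), nous trouvons s(t) = 243·exp(-3·t/2)/16. En utilisant s(t) = 243·exp(-3·t/2)/16 et en substituant t = 2*log(2)/3, nous trouvons s = 243/32.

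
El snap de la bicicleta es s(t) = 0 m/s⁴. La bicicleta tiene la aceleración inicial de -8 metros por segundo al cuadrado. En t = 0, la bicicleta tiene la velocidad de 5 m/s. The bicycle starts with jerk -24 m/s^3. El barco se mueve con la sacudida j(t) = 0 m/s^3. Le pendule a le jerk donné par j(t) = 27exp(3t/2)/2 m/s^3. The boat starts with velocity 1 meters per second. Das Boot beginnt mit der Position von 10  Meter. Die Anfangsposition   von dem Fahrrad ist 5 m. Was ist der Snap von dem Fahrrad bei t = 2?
Aus der Gleichung für den Snap s(t) = 0, setzen wir t = 2 ein und erhalten s = 0.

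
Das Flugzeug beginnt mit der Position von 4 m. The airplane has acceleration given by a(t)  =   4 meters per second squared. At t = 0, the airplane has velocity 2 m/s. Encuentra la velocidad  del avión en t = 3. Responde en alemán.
Wir müssen unsere Gleichung für die Beschleunigung a(t) = 4 1-mal integrieren. Mit ∫a(t)dt und Anwendung von v(0) = 2, finden wir v(t) = 4·t + 2. Wir haben die Geschwindigkeit v(t) = 4·t + 2. Durch Einsetzen von t = 3: v(3) = 14.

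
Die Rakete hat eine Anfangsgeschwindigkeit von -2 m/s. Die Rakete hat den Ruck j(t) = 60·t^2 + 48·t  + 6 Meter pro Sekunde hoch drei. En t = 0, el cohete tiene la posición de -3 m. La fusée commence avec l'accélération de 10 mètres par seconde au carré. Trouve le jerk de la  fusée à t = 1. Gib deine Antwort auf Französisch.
Nous avons le jerk j(t) = 60·t^2 + 48·t + 6. En substituant t = 1: j(1) = 114.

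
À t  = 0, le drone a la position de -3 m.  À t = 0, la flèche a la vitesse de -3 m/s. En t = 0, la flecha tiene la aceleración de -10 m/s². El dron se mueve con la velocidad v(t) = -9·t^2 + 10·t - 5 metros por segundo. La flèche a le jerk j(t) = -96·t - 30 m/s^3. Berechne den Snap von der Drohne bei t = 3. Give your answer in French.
En partant de la vitesse v(t) = -9·t^2 + 10·t - 5, nous prenons 3 dérivées. En prenant d/dt de v(t), nous trouvons a(t) = 10 - 18·t. En dérivant l'accélération, nous obtenons le jerk: j(t) = -18. En prenant d/dt de j(t), nous trouvons s(t) = 0. De l'équation du snap s(t) = 0, nous substituons t = 3 pour obtenir s = 0.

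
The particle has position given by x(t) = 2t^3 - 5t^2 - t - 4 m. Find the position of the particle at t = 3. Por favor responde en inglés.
Using x(t) = 2·t^3 - 5·t^2 - t - 4 and substituting t = 3, we find x = 2.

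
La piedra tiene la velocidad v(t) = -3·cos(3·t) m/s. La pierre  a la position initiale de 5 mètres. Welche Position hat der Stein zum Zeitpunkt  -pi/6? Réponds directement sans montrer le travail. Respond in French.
x(-pi/6) = 6.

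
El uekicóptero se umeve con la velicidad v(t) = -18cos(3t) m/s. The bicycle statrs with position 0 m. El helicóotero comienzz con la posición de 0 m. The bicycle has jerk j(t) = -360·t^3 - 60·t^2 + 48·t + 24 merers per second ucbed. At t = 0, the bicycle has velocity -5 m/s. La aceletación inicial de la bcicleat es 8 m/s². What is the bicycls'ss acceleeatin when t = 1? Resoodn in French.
En partant du jerk j(t) = -360·t^3 - 60·t^2 + 48·t + 24, nous prenons 1 intégrale. En intégrant le jerk et en utilisant la condition initiale a(0) = 8, nous obtenons a(t) = -90·t^4 - 20·t^3 + 24·t^2 + 24·t + 8. Nous avons l'accélération a(t) = -90·t^4 - 20·t^3 + 24·t^2 + 24·t + 8. En substituant t = 1: a(1) = -54.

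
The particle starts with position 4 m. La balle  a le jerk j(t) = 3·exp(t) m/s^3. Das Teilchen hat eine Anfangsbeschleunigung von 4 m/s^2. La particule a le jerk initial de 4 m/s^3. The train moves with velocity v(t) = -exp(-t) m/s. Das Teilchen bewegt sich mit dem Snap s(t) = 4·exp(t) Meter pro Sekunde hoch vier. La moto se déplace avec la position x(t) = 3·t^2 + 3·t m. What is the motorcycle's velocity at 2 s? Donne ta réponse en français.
Nous devons dériver notre équation de la position x(t) = 3·t^2 + 3·t 1 fois. En prenant d/dt de x(t), nous trouvons v(t) = 6·t + 3. Nous avons la vitesse v(t) = 6·t + 3. En substituant t = 2: v(2) = 15.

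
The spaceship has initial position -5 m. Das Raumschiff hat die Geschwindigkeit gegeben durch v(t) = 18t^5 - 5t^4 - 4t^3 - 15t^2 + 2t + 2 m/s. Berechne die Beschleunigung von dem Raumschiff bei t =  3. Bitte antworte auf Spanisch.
Partiendo de la velocidad v(t) = 18·t^5 - 5·t^4 - 4·t^3 - 15·t^2 + 2·t + 2, tomamos 1 derivada. La derivada de la velocidad da la aceleración: a(t) = 90·t^4 - 20·t^3 - 12·t^2 - 30·t + 2. Usando a(t) = 90·t^4 - 20·t^3 - 12·t^2 - 30·t + 2 y sustituyendo t = 3, encontramos a = 6554.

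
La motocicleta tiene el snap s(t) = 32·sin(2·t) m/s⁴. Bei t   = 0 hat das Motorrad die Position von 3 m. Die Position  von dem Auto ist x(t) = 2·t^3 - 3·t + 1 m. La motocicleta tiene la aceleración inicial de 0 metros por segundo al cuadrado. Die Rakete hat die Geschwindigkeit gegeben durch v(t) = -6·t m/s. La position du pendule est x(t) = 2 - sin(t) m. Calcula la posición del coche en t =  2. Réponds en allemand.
Wir haben die Position x(t) = 2·t^3 - 3·t + 1. Durch Einsetzen von t = 2: x(2) = 11.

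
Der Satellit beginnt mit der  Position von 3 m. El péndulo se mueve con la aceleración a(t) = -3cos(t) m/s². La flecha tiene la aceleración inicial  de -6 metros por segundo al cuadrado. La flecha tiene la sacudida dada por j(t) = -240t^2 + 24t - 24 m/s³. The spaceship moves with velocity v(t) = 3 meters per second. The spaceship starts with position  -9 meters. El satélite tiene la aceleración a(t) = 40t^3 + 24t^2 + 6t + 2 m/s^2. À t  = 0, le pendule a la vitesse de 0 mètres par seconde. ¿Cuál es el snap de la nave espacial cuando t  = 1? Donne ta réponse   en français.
Nous devons dériver notre équation de la vitesse v(t) = 3 3 fois. En prenant d/dt de v(t), nous trouvons a(t) = 0. En prenant d/dt de a(t), nous trouvons j(t) = 0. En prenant d/dt de j(t), nous trouvons s(t) = 0. De l'équation du snap s(t) = 0, nous substituons t = 1 pour obtenir s = 0.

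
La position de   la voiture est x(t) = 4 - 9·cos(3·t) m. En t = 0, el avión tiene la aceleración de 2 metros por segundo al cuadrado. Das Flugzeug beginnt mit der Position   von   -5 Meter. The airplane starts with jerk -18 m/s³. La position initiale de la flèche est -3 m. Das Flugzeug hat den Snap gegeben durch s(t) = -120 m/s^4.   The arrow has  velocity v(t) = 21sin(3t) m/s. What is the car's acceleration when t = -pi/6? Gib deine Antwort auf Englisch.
To solve this, we need to take 2 derivatives of our position equation x(t) = 4 - 9·cos(3·t). Differentiating position, we get velocity: v(t) = 27·sin(3·t). Differentiating velocity, we get acceleration: a(t) = 81·cos(3·t). Using a(t) = 81·cos(3·t) and substituting t = -pi/6, we find a = 0.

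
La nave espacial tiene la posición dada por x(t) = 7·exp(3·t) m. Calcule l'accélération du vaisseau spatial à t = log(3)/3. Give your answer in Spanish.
Para resolver esto, necesitamos tomar 2 derivadas de nuestra ecuación de la posición x(t) = 7·exp(3·t). La derivada de la posición da la velocidad: v(t) = 21·exp(3·t). Tomando d/dt de v(t), encontramos a(t) = 63·exp(3·t). De la ecuación de la aceleración a(t) = 63·exp(3·t), sustituimos t = log(3)/3 para obtener a = 189.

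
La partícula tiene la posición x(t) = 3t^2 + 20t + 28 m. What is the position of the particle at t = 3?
From the given position equation x(t) = 3·t^2 + 20·t + 28, we substitute t = 3 to get x = 115.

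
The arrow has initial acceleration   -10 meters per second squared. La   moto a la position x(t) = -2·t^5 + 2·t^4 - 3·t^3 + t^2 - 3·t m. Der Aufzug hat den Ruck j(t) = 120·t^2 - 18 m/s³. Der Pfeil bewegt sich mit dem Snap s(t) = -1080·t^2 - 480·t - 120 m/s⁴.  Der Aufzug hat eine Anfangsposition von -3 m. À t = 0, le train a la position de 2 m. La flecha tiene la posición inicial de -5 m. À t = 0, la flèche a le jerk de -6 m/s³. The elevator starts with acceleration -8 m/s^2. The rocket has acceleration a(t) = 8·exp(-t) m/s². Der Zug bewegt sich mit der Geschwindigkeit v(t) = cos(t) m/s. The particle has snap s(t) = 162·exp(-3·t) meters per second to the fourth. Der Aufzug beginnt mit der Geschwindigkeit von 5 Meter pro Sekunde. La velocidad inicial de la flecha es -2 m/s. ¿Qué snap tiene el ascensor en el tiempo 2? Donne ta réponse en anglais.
We must differentiate our jerk equation j(t) = 120·t^2 - 18 1 time. The derivative of jerk gives snap: s(t) = 240·t. We have snap s(t) = 240·t. Substituting t = 2: s(2) = 480.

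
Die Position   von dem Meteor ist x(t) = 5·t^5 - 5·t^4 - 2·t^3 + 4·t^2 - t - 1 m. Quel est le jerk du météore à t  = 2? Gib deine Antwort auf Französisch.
En partant de la position x(t) = 5·t^5 - 5·t^4 - 2·t^3 + 4·t^2 - t - 1, nous prenons 3 dérivées. En prenant d/dt de x(t), nous trouvons v(t) = 25·t^4 - 20·t^3 - 6·t^2 + 8·t - 1. En dérivant la vitesse, nous obtenons l'accélération: a(t) = 100·t^3 - 60·t^2 - 12·t + 8. En prenant d/dt de a(t), nous trouvons j(t) = 300·t^2 - 120·t - 12. Nous avons le jerk j(t) = 300·t^2 - 120·t - 12. En substituant t = 2: j(2) = 948.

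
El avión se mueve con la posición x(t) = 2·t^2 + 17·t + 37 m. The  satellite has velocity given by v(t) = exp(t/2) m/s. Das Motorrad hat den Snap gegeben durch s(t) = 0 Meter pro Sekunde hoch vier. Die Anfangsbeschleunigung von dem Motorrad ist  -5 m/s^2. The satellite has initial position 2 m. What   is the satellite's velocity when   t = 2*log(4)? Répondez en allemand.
Aus der Gleichung für die Geschwindigkeit v(t) = exp(t/2), setzen wir t = 2*log(4) ein und erhalten v = 4.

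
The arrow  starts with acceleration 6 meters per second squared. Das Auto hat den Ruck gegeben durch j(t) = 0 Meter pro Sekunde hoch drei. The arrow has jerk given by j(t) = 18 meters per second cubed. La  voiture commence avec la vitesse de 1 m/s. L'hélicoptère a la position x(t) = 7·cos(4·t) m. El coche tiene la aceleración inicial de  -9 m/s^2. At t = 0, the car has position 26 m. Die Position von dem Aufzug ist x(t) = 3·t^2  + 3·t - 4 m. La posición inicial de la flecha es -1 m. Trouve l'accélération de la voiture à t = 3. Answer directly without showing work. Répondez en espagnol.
La aceleración en t = 3 es a = -9.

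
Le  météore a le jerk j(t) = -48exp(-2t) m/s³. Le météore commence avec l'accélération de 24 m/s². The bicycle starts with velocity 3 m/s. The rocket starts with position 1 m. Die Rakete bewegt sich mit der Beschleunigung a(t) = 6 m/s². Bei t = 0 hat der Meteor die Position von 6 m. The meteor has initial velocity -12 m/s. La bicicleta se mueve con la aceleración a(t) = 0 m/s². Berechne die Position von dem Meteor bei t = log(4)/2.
Wir müssen unsere Gleichung für den Ruck j(t) = -48·exp(-2·t) 3-mal integrieren. Durch Integration von dem Ruck und Verwendung der Anfangsbedingung a(0) = 24, erhalten wir a(t) = 24·exp(-2·t). Das Integral von der Beschleunigung, mit v(0) = -12, ergibt die Geschwindigkeit: v(t) = -12·exp(-2·t). Durch Integration von der Geschwindigkeit und Verwendung der Anfangsbedingung x(0) = 6, erhalten wir x(t) = 6·exp(-2·t). Aus der Gleichung für die Position x(t) = 6·exp(-2·t), setzen wir t = log(4)/2 ein und erhalten x = 3/2.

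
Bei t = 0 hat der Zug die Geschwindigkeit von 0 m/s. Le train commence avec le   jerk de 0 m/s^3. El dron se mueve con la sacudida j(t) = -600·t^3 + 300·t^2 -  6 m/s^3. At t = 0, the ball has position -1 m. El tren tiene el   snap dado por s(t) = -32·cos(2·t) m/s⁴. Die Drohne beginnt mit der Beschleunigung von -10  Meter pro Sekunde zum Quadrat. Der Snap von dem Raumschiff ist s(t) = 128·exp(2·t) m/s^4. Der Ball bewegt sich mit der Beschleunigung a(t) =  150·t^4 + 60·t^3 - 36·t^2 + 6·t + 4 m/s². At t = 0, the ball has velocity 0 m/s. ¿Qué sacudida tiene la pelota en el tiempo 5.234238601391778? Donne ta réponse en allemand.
Wir müssen unsere Gleichung für die Beschleunigung a(t) = 150·t^4 + 60·t^3 - 36·t^2 + 6·t + 4 1-mal ableiten. Die Ableitung von der Beschleunigung ergibt den Ruck: j(t) = 600·t^3 + 180·t^2 - 72·t + 6. Aus der Gleichung für den Ruck j(t) = 600·t^3 + 180·t^2 - 72·t + 6, setzen wir t = 5.234238601391778 ein und erhalten j = 90602.8983404329.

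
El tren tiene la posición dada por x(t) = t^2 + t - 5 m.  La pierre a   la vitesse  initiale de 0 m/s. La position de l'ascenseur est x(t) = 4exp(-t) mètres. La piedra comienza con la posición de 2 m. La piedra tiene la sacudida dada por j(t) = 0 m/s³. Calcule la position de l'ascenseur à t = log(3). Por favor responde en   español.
Usando x(t) = 4·exp(-t) y sustituyendo t = log(3), encontramos x = 4/3.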